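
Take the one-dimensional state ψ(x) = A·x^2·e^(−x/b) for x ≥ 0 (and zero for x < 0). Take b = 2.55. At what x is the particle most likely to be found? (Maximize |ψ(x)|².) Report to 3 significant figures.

x ≈ 5.10

The maximum of |ψ(x)|² occurs where its derivative vanishes.
This gives x = 2·b.
With b = 2.55, the most probable position is 5.100.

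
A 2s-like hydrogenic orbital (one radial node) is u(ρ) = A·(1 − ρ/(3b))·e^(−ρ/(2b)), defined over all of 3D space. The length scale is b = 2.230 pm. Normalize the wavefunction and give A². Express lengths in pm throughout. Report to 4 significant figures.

We need A² ∫|f|² 4πρ² dρ = 1, taking the integral from 0 to ∞.
The angular integral contributes 4π, leaving ∫₀^∞ ρ²|u|² dρ.
With u = A·(1 − ρ/(3b))·e^(−ρ/(2b)), the integral evaluates to A²·[8·π·b^3/3].
So A² = (8·π·b^3/3)^(−1).
Substituting b = 2.230 gives A² = 0.010764, so A = 0.10375.

A^2 ≈ 0.01076 pm^(-3)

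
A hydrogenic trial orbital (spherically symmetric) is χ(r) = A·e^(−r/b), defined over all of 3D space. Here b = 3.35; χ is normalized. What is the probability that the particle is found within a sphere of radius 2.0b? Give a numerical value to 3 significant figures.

P = ∫ |χ|² 4πr² dr over r ≤ 2.0b.
Normalization gives A² = 1/(π·b^3).
In terms of u = r/b (A², 4π and the length scale all cancel between numerator and denominator), P = [∫_{0}^{2.0} u^2·e^(-2·u) du] / [∫_{0}^{∞} u^2·e^(-2·u) du].
An antiderivative of u^2·e^(-2·u) is -(2·u^2 + 2·u + 1)·e^(-2·u)/4; evaluating from 0 to 2.0 gives 1/4 - 13·e^(-4)/4, while the full integral is 1/4.
The region integral divided by the full integral gives P = 0.7619.

P ≈ 0.762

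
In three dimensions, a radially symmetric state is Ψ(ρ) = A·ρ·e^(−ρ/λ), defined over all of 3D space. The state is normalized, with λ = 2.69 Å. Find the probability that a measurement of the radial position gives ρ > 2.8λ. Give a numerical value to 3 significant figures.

With dV = 4πρ²dρ, the probability is ∫|Ψ|² dV over ρ > 2.8λ.
Normalization gives A² = 1/(3·π·λ^5).
In terms of u = ρ/λ (A², 4π and the length scale all cancel between numerator and denominator), P = [∫_{2.8}^{∞} u^4·e^(-2·u) du] / [∫_{0}^{∞} u^4·e^(-2·u) du].
Using ∫ u^4·e^(-2·u) du = -(u^4/2 + u^3 + 3·u^2/2 + 3·u/2 + 3/4)·e^(-2·u), the numerator is ≈ 0.25661 and the denominator is 3/4.
The region integral divided by the full integral gives P = 0.3422.

P ≈ 0.342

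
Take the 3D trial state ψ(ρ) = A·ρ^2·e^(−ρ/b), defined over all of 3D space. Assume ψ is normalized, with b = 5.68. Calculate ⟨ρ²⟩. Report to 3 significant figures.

⟨ρ^2⟩ ≈ 452

The expectation value is the |ψ|²-weighted average of ρ^2: ∫ ρ^2|ψ|² 4πρ² dρ.
Recall ∫₀^∞ ρ^m e^(−ρ/β) dρ = m!·β^(m+1), evaluating both integrals, ⟨ρ²⟩ = 14·b^2.
Putting b = 5.68 gives 451.7.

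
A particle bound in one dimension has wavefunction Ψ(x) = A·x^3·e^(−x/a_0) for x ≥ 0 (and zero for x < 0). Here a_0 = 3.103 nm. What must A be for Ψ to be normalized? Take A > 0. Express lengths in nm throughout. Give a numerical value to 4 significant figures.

A ≈ 0.008011 nm^(-7/2)

Require ∫ |Ψ|² dx = 1 over the whole domain.
With ∫₀^∞ x^6 e^(−αx) dx = 6!/α^7, with Ψ = A·x^3·e^(−x/a_0), the integral evaluates to A²·[45·a_0^7/8].
Hence A² = 1/[45·a_0^7/8].
Substituting a_0 = 3.103 gives A² = 0.000064181, so A = 0.0080113.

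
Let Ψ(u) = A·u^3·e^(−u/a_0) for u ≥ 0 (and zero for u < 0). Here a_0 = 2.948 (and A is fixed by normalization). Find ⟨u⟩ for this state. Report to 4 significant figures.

The expectation value is the |Ψ|²-weighted average of u: ∫ u|Ψ|² du.
With ∫₀^∞ u^7 e^(−αu) du = 7!/α^8, evaluating both integrals, ⟨u⟩ = 7·a_0/2.
With a_0 = 2.948, ⟨u⟩ = 10.318.

⟨u⟩ ≈ 10.32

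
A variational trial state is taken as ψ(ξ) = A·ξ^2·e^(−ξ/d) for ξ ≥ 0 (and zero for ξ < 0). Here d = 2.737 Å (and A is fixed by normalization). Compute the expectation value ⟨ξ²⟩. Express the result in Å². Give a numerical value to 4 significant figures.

⟨ξ^2⟩ ≈ 56.18 Å^2

The expectation value is the |ψ|²-weighted average of ξ^2: ∫ ξ^2|ψ|² dξ.
The ratio of the moment integral to the normalization integral gives ⟨ξ²⟩ = 15·d^2/2.
Putting d = 2.737 gives 56.184.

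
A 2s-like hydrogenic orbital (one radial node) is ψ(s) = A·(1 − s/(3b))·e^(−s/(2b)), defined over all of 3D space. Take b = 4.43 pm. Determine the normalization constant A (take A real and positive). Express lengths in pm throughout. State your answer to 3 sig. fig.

A ≈ 0.0371 pm^(-3/2)

Require ∫ |ψ|² 4πs² ds = 1 over the whole domain.
In 3D with spherical symmetry the volume element is 4πs² ds.
With ψ = A·(1 − s/(3b))·e^(−s/(2b)), the integral evaluates to A²·[8·π·b^3/3].
So A² = (8·π·b^3/3)^(−1).
With b = 4.43: A² = 0.001373 and A = 0.03705.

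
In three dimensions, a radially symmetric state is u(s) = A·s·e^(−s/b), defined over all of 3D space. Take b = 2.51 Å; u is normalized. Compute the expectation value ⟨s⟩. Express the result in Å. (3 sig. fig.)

⟨s⟩ ≈ 6.28 Å

The expectation value is the |u|²-weighted average of s: ∫ s|u|² 4πs² ds.
Using ∫₀^∞ sⁿ e^(−αs) ds = n!/αⁿ⁺¹, evaluating both integrals, ⟨s⟩ = 5·b/2.
With b = 2.51, ⟨s⟩ = 6.275.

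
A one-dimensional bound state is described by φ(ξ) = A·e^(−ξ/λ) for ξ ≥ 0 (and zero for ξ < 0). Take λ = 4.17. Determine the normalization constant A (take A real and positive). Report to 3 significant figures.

Normalization requires ∫|φ|² dξ = 1, integrated from 0 to ∞.
∫|φ|² dξ = A²·(λ/2).
Hence A² = 1/[λ/2].
Plugging in λ = 4.17 yields A = 0.6925.

A ≈ 0.693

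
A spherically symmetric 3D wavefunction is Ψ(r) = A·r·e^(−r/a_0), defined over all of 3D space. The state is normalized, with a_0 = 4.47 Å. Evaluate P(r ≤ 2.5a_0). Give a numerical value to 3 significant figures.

P ≈ 0.560

With dV = 4πr²dr, the probability is ∫|Ψ|² dV over r ≤ 2.5a_0.
A² is fixed by ∫₀^∞ 4πr²|Ψ|² dr = 1, i.e. A² = (3·π·a_0^5)^(−1).
In terms of u = r/a_0 (A², 4π and the length scale all cancel between numerator and denominator), P = [∫_{0}^{2.5} u^4·e^(-2·u) du] / [∫_{0}^{∞} u^4·e^(-2·u) du].
An antiderivative of u^4·e^(-2·u) is -(u^4/2 + u^3 + 3·u^2/2 + 3·u/2 + 3/4)·e^(-2·u); evaluating from 0 to 2.5 gives 3/4 - 1569·e^(-5)/32, while the full integral is 3/4.
This evaluates to P = 0.5595.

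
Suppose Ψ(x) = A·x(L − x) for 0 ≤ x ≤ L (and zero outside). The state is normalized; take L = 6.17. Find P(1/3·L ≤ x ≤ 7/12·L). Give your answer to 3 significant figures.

P = ∫_{1/3·L}^{7/12·L} |Ψ(x)|² dx.
The normalization integral ∫|Ψ|²dx over the whole domain equals L^5/30·A², and A² cancels in the ratio.
Let u = x/L; then A² and the length scale cancel, so P = ∫_{1/3}^{7/12} u^2·(1 - u)^2 du ÷ ∫_{0}^{1} u^2·(1 - u)^2 du.
An antiderivative of u^2·(1 - u)^2 is u^3·(6·u^2 - 15·u + 10)/30; evaluating from 1/3 to 7/12 gives ≈ 0.014783, while the full integral is 1/30.
Taking the ratio, P = 0.4435.

P ≈ 0.444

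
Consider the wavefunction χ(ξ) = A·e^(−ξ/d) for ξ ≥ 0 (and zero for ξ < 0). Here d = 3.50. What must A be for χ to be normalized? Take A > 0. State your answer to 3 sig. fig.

The normalization condition is ∫|χ|² dξ = 1 from 0 to ∞.
With χ = A·e^(−ξ/d), the integral evaluates to A²·[d/2].
Hence A² = 1/[d/2].
With d = 3.50: A² = 0.5714 and A = 0.7559.

A ≈ 0.756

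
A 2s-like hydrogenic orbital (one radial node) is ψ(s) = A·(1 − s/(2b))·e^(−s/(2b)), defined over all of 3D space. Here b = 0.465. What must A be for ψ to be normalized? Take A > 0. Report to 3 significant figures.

A ≈ 0.629

We need A² ∫|f|² 4πs² ds = 1, taking the integral from 0 to ∞.
With ψ = A·(1 − s/(2b))·e^(−s/(2b)), the integral evaluates to A²·[8·π·b^3].
Setting this equal to 1 gives A² = 1/(8·π·b^3).
Substituting b = 0.465 gives A² = 0.3957, so A = 0.6291.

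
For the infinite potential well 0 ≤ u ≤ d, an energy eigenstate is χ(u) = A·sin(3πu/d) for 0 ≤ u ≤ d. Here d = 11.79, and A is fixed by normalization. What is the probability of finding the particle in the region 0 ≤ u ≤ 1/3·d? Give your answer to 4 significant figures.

P = ∫_{0}^{1/3·d} |χ(u)|² du.
Since A² = 1/(d/2), this is the region integral divided by the full normalization integral.
In terms of t = u/d (A² and the length scale cancel between numerator and denominator), P = [∫_{0}^{1/3} sin(3·π·t)^2 dt] / [∫_{0}^{1} sin(3·π·t)^2 dt].
Using ∫ sin(3·π·t)^2 dt = t/2 - sin(6·π·t)/(12·π), the numerator is 1/6 and the denominator is 1/2.
Evaluating gives P = 1/3.

P ≈ 0.3333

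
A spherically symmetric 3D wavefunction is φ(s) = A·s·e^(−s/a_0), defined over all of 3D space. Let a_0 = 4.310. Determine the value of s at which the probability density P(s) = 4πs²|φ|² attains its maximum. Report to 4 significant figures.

Set d/ds [P(s) = 4πs²|φ|²] = 0 and solve for s > 0.
Solving yields s = 2·a_0.
With a_0 = 4.310, the most probable radial distance is 8.6200.

s ≈ 8.620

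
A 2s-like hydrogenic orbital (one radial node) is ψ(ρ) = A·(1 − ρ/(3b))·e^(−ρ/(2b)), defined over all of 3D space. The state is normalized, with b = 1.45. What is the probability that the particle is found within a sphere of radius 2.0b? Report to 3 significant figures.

P ≈ 0.323

Integrate the radial probability density 4πρ²|ψ|² over ρ ≤ 2.0b.
The full normalization integral is A²·[8·π·b^3/3] = 1, fixing A².
Let u = ρ/b; then A², 4π and the length scale all cancel, so P = ∫_{0}^{2.0} u^2·(1 - u/3)^2·e^(-u) du ÷ ∫_{0}^{∞} u^2·(1 - u/3)^2·e^(-u) du.
With ∫ u^2·(1 - u/3)^2·e^(-u) du = (-u^4 + 2·u^3 - 3·u^2 - 6·u - 6)·e^(-u)/9 + C, the region integral is 2/3 - 10·e^(-2)/3 and the full one is 2/3.
Taking the ratio yields P = 0.3233.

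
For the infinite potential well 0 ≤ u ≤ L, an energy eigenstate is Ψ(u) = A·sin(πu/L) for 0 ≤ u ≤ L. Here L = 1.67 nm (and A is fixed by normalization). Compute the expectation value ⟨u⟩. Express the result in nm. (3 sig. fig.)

⟨u⟩ ≈ 0.835 nm

⟨u⟩ = ∫ u |Ψ|² du over the full domain.
Since the A² factors cancel between numerator and denominator, ⟨u⟩ = L/2.
Putting L = 1.67 gives 0.8350.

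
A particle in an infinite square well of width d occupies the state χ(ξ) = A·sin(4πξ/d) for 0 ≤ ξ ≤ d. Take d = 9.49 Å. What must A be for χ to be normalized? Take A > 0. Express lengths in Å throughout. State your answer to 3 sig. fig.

A ≈ 0.459 Å^(-1/2)

Require ∫ |χ|² dξ = 1 over the whole domain.
Using sin²θ = (1 − cos 2θ)/2, carrying out the integral gives A² · d/2.
So A² = (d/2)^(−1).
Plugging in d = 9.49 yields A = 0.4591.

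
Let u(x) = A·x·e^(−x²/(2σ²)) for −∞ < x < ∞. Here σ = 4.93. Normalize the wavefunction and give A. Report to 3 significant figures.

Require ∫ |u|² dx = 1 over the whole domain.
With ∫_{−∞}^{∞} x^(2m) e^(−αx²) dx = (2m−1)!!·√π / (2^m α^(m+1/2)), with u = A·x·e^(−x²/(2σ²)), the integral evaluates to A²·[√(π)·σ^3/2].
Hence A² = 1/[√(π)·σ^3/2].
Substituting σ = 4.93 gives A² = 0.009417, so A = 0.09704.

A ≈ 0.0970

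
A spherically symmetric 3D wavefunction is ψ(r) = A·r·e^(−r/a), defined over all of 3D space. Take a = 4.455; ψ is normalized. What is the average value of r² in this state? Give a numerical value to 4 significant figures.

The expectation value is the |ψ|²-weighted average of r^2: ∫ r^2|ψ|² 4πr² dr.
Using ∫₀^∞ rⁿ e^(−αr) dr = n!/αⁿ⁺¹, since the A² factors cancel between numerator and denominator, ⟨r²⟩ = 15·a^2/2.
Putting a = 4.455 gives 148.85.

⟨r^2⟩ ≈ 148.9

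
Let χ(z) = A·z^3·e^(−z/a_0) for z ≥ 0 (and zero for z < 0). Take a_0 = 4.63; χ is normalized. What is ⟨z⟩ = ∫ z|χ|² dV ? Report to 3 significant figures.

By definition ⟨z⟩ = ∫ z |χ(z)|² dz.
Evaluating both integrals, ⟨z⟩ = 7·a_0/2.
Putting a_0 = 4.63 gives 16.21.

⟨z⟩ ≈ 16.2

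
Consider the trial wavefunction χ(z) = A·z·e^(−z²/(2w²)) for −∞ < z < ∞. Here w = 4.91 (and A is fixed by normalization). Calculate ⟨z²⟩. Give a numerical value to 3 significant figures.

⟨z^2⟩ ≈ 36.2

The expectation value is the |χ|²-weighted average of z^2: ∫ z^2|χ|² dz.
With ∫_{−∞}^{∞} z^(2m) e^(−αz²) dz = (2m−1)!!·√π / (2^m α^(m+1/2)), evaluating both integrals, ⟨z²⟩ = 3·w^2/2.
Putting w = 4.91 gives 36.16.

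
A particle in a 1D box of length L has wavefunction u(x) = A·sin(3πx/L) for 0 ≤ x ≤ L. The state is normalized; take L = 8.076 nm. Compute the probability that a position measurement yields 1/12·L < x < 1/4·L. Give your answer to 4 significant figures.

P ≈ 0.2728

P = ∫_{1/12·L}^{1/4·L} |u(x)|² dx.
Since A² = 1/(L/2), this is the region integral divided by the full normalization integral.
Substituting t = x/L, A² and the length scale cancel in the ratio: P = ∫_{1/12}^{1/4} sin(3·π·t)^2 dt / ∫_{0}^{1} sin(3·π·t)^2 dt.
An antiderivative of sin(3·π·t)^2 is t/2 - sin(6·π·t)/(12·π); evaluating from 1/12 to 1/4 gives 1/(6·π) + 1/12, while the full integral is 1/2.
Taking the ratio, P = (2 + π)/(6·π).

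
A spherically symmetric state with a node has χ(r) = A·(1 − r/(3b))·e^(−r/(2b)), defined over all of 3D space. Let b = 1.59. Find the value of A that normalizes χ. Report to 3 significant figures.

Require ∫ |χ|² 4πr² dr = 1 over the whole domain.
Recall ∫₀^∞ r^m e^(−r/β) dr = m!·β^(m+1), carrying out the integral gives A² · 8·π·b^3/3.
Plugging in b = 1.59 yields A = 0.1723.

A ≈ 0.172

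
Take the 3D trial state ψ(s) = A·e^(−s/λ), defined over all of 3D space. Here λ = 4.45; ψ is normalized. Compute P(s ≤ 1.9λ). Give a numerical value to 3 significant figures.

P ≈ 0.731

Integrate the radial probability density 4πs²|ψ|² over s ≤ 1.9λ.
The full normalization integral is A²·[π·λ^3] = 1, fixing A².
In terms of u = s/λ (A², 4π and the length scale all cancel between numerator and denominator), P = [∫_{0}^{1.9} u^2·e^(-2·u) du] / [∫_{0}^{∞} u^2·e^(-2·u) du].
An antiderivative of u^2·e^(-2·u) is -(2·u^2 + 2·u + 1)·e^(-2·u)/4; evaluating from 0 to 1.9 gives 1/4 - 601·e^(-19/5)/200, while the full integral is 1/4.
The region integral divided by the full integral gives P = 0.7311.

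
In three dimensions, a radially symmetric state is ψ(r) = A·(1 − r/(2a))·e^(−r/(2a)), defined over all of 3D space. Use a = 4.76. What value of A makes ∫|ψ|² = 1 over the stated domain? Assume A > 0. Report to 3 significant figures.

We need A² ∫|f|² 4πr² dr = 1, taking the integral from 0 to ∞.
In 3D with spherical symmetry the volume element is 4πr² dr.
Using ∫₀^∞ rⁿ e^(−αr) dr = n!/αⁿ⁺¹, ∫|ψ|² 4πr² dr = A²·(8·π·a^3).
So A² = (8·π·a^3)^(−1).
With a = 4.76: A² = 0.0003689 and A = 0.01921.

A ≈ 0.0192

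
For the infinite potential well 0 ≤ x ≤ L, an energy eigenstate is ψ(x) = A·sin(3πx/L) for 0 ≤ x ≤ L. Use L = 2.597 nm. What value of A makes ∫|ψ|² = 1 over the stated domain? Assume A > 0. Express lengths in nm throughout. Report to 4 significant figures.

We need A² ∫|f|² dx = 1, taking the integral from 0 to L.
Carrying out the integral gives A² · L/2.
Setting this equal to 1 gives A² = 1/(L/2).
With L = 2.597: A² = 0.77012 and A = 0.87756.

A ≈ 0.8776 nm^(-1/2)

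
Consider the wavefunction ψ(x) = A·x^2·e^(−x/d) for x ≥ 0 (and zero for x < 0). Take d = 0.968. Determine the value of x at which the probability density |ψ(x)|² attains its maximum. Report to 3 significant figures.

x ≈ 1.94

Set d/dx [|ψ(x)|²] = 0 and solve for x > 0.
This gives x = 2·d.
With d = 0.968, the most probable position is 1.936.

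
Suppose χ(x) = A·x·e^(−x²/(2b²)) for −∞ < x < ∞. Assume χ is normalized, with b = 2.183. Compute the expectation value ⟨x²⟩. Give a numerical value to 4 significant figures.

⟨x²⟩ = ∫ x^2 |χ|² dx over the full domain.
Since the A² factors cancel between numerator and denominator, ⟨x²⟩ = 3·b^2/2.
Putting b = 2.183 gives 7.1482.

⟨x^2⟩ ≈ 7.148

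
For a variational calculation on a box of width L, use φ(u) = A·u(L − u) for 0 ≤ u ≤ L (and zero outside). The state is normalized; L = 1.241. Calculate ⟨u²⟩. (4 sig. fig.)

By definition ⟨u²⟩ = ∫ u^2 |φ(u)|² du.
Evaluating both integrals, ⟨u²⟩ = 2·L^2/7.
With L = 1.241, ⟨u^2⟩ = 0.44002.

⟨u^2⟩ ≈ 0.4400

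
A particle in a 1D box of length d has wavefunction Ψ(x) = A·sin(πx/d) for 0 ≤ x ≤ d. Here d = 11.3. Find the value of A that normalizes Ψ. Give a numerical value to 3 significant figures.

The normalization condition is ∫|Ψ|² dx = 1 from 0 to d.
With ∫₀^d sin²(nπx/d) dx = d/2, carrying out the integral gives A² · d/2.
Hence A² = 1/[d/2].
Substituting d = 11.3 gives A² = 0.1770, so A = 0.4207.

A ≈ 0.421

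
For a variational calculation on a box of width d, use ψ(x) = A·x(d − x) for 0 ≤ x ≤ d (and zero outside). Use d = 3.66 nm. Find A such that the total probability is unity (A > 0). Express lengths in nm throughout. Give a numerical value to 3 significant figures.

A ≈ 0.214 nm^(-5/2)

Normalization requires ∫|ψ|² dx = 1, integrated from 0 to d.
With ψ = A·x(d − x), the integral evaluates to A²·[d^5/30].
So A² = (d^5/30)^(−1).
With d = 3.66: A² = 0.04568 and A = 0.2137.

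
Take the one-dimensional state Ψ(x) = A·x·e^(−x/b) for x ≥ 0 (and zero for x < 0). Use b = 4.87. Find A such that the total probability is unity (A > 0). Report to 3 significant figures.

A ≈ 0.186

The normalization condition is ∫|Ψ|² dx = 1 from 0 to ∞.
Recall ∫₀^∞ x^m e^(−x/β) dx = m!·β^(m+1), with Ψ = A·x·e^(−x/b), the integral evaluates to A²·[b^3/4].
Setting this equal to 1 gives A² = 1/(b^3/4).
With b = 4.87: A² = 0.03463 and A = 0.1861.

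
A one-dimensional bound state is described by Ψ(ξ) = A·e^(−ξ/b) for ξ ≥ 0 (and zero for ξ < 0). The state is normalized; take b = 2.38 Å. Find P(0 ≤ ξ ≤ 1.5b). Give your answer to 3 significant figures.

The probability is P = ∫ |Ψ|² dξ over [0, 1.5b].
Since A² = 1/(b/2), this is the region integral divided by the full normalization integral.
In terms of u = ξ/b (A² and the length scale cancel between numerator and denominator), P = [∫_{0}^{1.5} e^(-2·u) du] / [∫_{0}^{∞} e^(-2·u) du].
An antiderivative of e^(-2·u) is -e^(-2·u)/2; evaluating from 0 to 1.5 gives 1/2 - e^(-3)/2, while the full integral is 1/2.
Taking the ratio, P = 0.9502.

P ≈ 0.950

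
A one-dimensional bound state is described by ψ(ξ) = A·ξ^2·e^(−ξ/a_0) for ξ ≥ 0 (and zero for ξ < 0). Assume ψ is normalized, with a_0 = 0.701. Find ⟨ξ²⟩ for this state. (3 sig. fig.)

By definition ⟨ξ²⟩ = ∫ ξ^2 |ψ(ξ)|² dξ.
Recall ∫₀^∞ ξ^m e^(−ξ/β) dξ = m!·β^(m+1), since the A² factors cancel between numerator and denominator, ⟨ξ²⟩ = 15·a_0^2/2.
Putting a_0 = 0.701 gives 3.686.

⟨ξ^2⟩ ≈ 3.69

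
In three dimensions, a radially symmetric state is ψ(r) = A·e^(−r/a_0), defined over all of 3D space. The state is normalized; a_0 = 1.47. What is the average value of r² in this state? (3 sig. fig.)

⟨r^2⟩ ≈ 6.48

By definition ⟨r²⟩ = ∫ r^2 |ψ(r)|² 4πr² dr.
Since the A² factors cancel between numerator and denominator, ⟨r²⟩ = 3·a_0^2.
With a_0 = 1.47, ⟨r^2⟩ = 6.483.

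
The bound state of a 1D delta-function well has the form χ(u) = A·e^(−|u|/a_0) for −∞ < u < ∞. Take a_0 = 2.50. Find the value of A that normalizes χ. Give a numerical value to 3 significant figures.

A ≈ 0.632

We need A² ∫|f|² du = 1, taking the integral from −∞ to ∞.
With χ = A·e^(−|u|/a_0), the integral evaluates to A²·[a_0].
With a_0 = 2.50: A² = 0.4000 and A = 0.6325.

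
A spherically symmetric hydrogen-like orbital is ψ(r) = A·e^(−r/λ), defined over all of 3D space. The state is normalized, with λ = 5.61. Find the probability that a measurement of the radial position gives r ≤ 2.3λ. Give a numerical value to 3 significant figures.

P = ∫ |ψ|² 4πr² dr over r ≤ 2.3λ.
Normalization gives A² = 1/(π·λ^3).
Substituting u = r/λ, A², 4π and the length scale all cancel in the ratio: P = ∫_{0}^{2.3} u^2·e^(-2·u) du / ∫_{0}^{∞} u^2·e^(-2·u) du.
An antiderivative of u^2·e^(-2·u) is -(2·u^2 + 2·u + 1)·e^(-2·u)/4; evaluating from 0 to 2.3 gives 1/4 - 809·e^(-23/5)/200, while the full integral is 1/4.
The region integral divided by the full integral gives P = 0.8374.

P ≈ 0.837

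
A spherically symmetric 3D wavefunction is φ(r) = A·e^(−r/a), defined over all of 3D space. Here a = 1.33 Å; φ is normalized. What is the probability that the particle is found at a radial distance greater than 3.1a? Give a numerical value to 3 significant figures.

P ≈ 0.0536

With dV = 4πr²dr, the probability is ∫|φ|² dV over r > 3.1a.
Normalization gives A² = 1/(π·a^3).
Let u = r/a; then A², 4π and the length scale all cancel, so P = ∫_{3.1}^{∞} u^2·e^(-2·u) du ÷ ∫_{0}^{∞} u^2·e^(-2·u) du.
Using ∫ u^2·e^(-2·u) du = -(2·u^2 + 2·u + 1)·e^(-2·u)/4, the numerator is 1321·e^(-31/5)/200 and the denominator is 1/4.
Taking the ratio yields P = 0.05362.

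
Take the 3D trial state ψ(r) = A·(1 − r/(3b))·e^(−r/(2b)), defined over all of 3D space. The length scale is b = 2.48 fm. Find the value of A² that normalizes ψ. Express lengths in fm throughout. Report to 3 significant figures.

A^2 ≈ 0.00783 fm^(-3)

Require ∫ |ψ|² 4πr² dr = 1 over the whole domain.
In 3D with spherical symmetry the volume element is 4πr² dr.
With ∫₀^∞ r^4 e^(−αr) dr = 4!/α^5, carrying out the integral gives A² · 8·π·b^3/3.
Hence A² = 1/[8·π·b^3/3].
Substituting b = 2.48 gives A² = 0.007826, so A = 0.08846.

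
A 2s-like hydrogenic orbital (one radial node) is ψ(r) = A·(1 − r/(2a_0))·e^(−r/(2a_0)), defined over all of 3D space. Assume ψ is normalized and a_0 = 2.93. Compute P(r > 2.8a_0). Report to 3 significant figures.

P ≈ 0.937

Integrate the radial probability density 4πr²|ψ|² over r > 2.8a_0.
Normalization gives A² = 1/(8·π·a_0^3).
Let u = r/a_0; then A², 4π and the length scale all cancel, so P = ∫_{2.8}^{∞} u^2·(1 - u/2)^2·e^(-u) du ÷ ∫_{0}^{∞} u^2·(1 - u/2)^2·e^(-u) du.
Using ∫ u^2·(1 - u/2)^2·e^(-u) du = -(u^4/4 + u^2 + 2·u + 2)·e^(-u), the numerator is ≈ 1.8733 and the denominator is 2.
This evaluates to P = 0.9367.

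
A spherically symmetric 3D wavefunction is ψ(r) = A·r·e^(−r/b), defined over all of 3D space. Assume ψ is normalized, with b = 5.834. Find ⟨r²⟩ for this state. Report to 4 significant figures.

The expectation value is the |ψ|²-weighted average of r^2: ∫ r^2|ψ|² 4πr² dr.
Since the A² factors cancel between numerator and denominator, ⟨r²⟩ = 15·b^2/2.
With b = 5.834, ⟨r^2⟩ = 255.27.

⟨r^2⟩ ≈ 255.3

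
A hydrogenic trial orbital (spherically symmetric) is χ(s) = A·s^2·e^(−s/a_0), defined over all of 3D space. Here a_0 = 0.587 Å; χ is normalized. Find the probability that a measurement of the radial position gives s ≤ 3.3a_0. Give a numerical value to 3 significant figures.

P ≈ 0.489

P = ∫ |χ|² 4πs² ds over s ≤ 3.3a_0.
A² is fixed by ∫₀^∞ 4πs²|χ|² ds = 1, i.e. A² = (45·π·a_0^7/2)^(−1).
In terms of u = s/a_0 (A², 4π and the length scale all cancel between numerator and denominator), P = [∫_{0}^{3.3} u^6·e^(-2·u) du] / [∫_{0}^{∞} u^6·e^(-2·u) du].
Using ∫ u^6·e^(-2·u) du = -(4·u^6 + 12·u^5 + 30·u^4 + 60·u^3 + 90·u^2 + 90·u + 45)·e^(-2·u)/8, the numerator is ≈ 2.7515 and the denominator is 45/8.
The region integral divided by the full integral gives P = 0.4892.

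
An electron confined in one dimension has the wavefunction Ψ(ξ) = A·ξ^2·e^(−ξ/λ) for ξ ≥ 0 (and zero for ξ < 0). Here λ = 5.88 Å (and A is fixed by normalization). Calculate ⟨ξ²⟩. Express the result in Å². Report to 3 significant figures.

⟨ξ^2⟩ ≈ 259 Å^2

The expectation value is the |Ψ|²-weighted average of ξ^2: ∫ ξ^2|Ψ|² dξ.
Recall ∫₀^∞ ξ^m e^(−ξ/β) dξ = m!·β^(m+1), since the A² factors cancel between numerator and denominator, ⟨ξ²⟩ = 15·λ^2/2.
Putting λ = 5.88 gives 259.3.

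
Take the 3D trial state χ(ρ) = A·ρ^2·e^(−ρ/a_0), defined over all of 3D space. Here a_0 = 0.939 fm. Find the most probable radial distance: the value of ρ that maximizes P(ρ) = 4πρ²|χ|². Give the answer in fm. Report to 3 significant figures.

ρ ≈ 2.82 fm

Differentiate P(ρ) = 4πρ²|χ|² with respect to ρ and set to zero.
This gives ρ = 3·a_0.
With a_0 = 0.939, the most probable radial distance is 2.817 fm.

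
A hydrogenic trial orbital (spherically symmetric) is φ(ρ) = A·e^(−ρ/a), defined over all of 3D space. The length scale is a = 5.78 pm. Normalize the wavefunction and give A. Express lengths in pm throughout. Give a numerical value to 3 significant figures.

A ≈ 0.0406 pm^(-3/2)

The normalization condition is ∫|φ|² 4πρ² dρ = 1 from 0 to ∞.
(Spherical symmetry: dV = 4πρ² dρ.)
∫|φ|² 4πρ² dρ = A²·(π·a^3).
Hence A² = 1/[π·a^3].
Substituting a = 5.78 gives A² = 0.001648, so A = 0.04060.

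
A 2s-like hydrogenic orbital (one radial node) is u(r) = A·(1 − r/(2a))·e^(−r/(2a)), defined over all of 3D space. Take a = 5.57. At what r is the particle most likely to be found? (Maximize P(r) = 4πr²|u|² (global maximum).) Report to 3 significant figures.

r ≈ 29.2

Differentiate P(r) = 4πr²|u|² with respect to r and set to zero.
This gives r = a·(√(5) + 3).
With a = 5.57, the most probable radial distance is 29.16.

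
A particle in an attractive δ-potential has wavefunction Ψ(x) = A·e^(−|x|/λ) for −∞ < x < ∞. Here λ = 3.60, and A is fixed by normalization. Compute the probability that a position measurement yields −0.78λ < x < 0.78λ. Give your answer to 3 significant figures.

|Ψ|² is the probability density, so P = ∫_{−0.78λ}^{0.78λ} |Ψ|² dx.
Since A² = 1/(λ), this is the region integral divided by the full normalization integral.
Both integrals are even about x = 0, so only the x ≥ 0 halves are needed (the factors of 2 cancel). In terms of u = x/λ (A² and the length scale cancel between numerator and denominator), P = [∫_{0}^{0.78} e^(-2·u) du] / [∫_{0}^{∞} e^(-2·u) du].
With ∫ e^(-2·u) du = -e^(-2·u)/2 + C, the region integral is 1/2 - e^(-39/25)/2 and the full one is 1/2.
The result is P = 0.7899.

P ≈ 0.790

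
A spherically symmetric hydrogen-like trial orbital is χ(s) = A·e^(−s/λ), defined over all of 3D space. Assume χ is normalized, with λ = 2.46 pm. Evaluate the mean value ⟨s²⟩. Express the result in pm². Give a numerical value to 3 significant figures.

⟨s^2⟩ ≈ 18.2 pm^2

⟨s²⟩ = ∫ s^2 |χ|² 4πs² ds over the full domain.
With ∫₀^∞ s^4 e^(−αs) ds = 4!/α^5, since the A² factors cancel between numerator and denominator, ⟨s²⟩ = 3·λ^2.
With λ = 2.46, ⟨s^2⟩ = 18.15.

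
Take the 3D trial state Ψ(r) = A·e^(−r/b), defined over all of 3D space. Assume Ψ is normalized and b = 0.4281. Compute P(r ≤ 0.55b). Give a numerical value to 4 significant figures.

P = ∫ |Ψ|² 4πr² dr over r ≤ 0.55b.
A² is fixed by ∫₀^∞ 4πr²|Ψ|² dr = 1, i.e. A² = (π·b^3)^(−1).
In terms of u = r/b (A², 4π and the length scale all cancel between numerator and denominator), P = [∫_{0}^{0.55} u^2·e^(-2·u) du] / [∫_{0}^{∞} u^2·e^(-2·u) du].
An antiderivative of u^2·e^(-2·u) is -(2·u^2 + 2·u + 1)·e^(-2·u)/4; evaluating from 0 to 0.55 gives 1/4 - 541·e^(-11/10)/800, while the full integral is 1/4.
Taking the ratio yields P = 0.099584.

P ≈ 0.09958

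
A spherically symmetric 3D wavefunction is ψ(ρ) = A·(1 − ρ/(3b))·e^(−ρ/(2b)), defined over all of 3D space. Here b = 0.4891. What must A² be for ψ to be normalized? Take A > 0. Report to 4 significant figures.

A^2 ≈ 1.020

The normalization condition is ∫|ψ|² 4πρ² dρ = 1 from 0 to ∞.
(Spherical symmetry: dV = 4πρ² dρ.)
The integral (without the A² prefactor) comes out to 8·π·b^3/3.
So A² = (8·π·b^3/3)^(−1).
With b = 0.4891: A² = 1.0202 and A = 1.0101.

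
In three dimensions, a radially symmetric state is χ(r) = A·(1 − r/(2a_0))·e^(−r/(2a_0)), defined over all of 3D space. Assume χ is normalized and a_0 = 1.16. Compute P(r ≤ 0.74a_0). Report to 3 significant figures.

With dV = 4πr²dr, the probability is ∫|χ|² dV over r ≤ 0.74a_0.
Normalization gives A² = 1/(8·π·a_0^3).
In terms of u = r/a_0 (A², 4π and the length scale all cancel between numerator and denominator), P = [∫_{0}^{0.74} u^2·(1 - u/2)^2·e^(-u) du] / [∫_{0}^{∞} u^2·(1 - u/2)^2·e^(-u) du].
An antiderivative of u^2·(1 - u/2)^2·e^(-u) is -(u^4/4 + u^2 + 2·u + 2)·e^(-u); evaluating from 0 to 0.74 gives ≈ 0.042608, while the full integral is 2.
This evaluates to P = 0.02130.

P ≈ 0.0213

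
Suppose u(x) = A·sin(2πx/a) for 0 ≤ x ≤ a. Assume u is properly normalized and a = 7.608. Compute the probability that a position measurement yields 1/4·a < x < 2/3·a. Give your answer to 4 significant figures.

The probability is P = ∫ |u|² dx over [1/4·a, 2/3·a].
Since A² = 1/(a/2), this is the region integral divided by the full normalization integral.
Let t = x/a; then A² and the length scale cancel, so P = ∫_{1/4}^{2/3} sin(2·π·t)^2 dt ÷ ∫_{0}^{1} sin(2·π·t)^2 dt.
Using ∫ sin(2·π·t)^2 dt = t/2 - sin(4·π·t)/(8·π), the numerator is -√(3)/(16·π) + 5/24 and the denominator is 1/2.
Taking the ratio, P = -√(3)/(8·π) + 5/12.

P ≈ 0.3478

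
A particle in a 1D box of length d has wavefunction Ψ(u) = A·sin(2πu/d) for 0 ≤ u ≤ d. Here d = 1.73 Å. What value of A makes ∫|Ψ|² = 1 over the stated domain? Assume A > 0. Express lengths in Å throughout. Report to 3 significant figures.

Require ∫ |Ψ|² du = 1 over the whole domain.
Using sin²θ = (1 − cos 2θ)/2, ∫|Ψ|² du = A²·(d/2).
Plugging in d = 1.73 yields A = 1.075.

A ≈ 1.08 Å^(-1/2)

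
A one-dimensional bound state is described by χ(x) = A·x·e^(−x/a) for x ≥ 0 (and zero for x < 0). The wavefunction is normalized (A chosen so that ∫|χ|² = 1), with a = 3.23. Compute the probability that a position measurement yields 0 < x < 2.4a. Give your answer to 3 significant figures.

P = ∫_{0}^{2.4a} |χ(x)|² dx.
The normalization integral ∫|χ|²dx over the whole domain equals a^3/4·A², and A² cancels in the ratio.
Substituting u = x/a, A² and the length scale cancel in the ratio: P = ∫_{0}^{2.4} u^2·e^(-2·u) du / ∫_{0}^{∞} u^2·e^(-2·u) du.
Using ∫ u^2·e^(-2·u) du = -(2·u^2 + 2·u + 1)·e^(-2·u)/4, the numerator is 1/4 - 433·e^(-24/5)/100 and the denominator is 1/4.
Taking the ratio, P = 0.8575.

P ≈ 0.857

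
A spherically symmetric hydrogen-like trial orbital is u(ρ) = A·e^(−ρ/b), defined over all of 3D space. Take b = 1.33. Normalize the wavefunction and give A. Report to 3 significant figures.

Normalization requires ∫|u|² 4πρ² dρ = 1, integrated from 0 to ∞.
The angular integral contributes 4π, leaving ∫₀^∞ ρ²|u|² dρ.
Using ∫₀^∞ ρⁿ e^(−αρ) dρ = n!/αⁿ⁺¹, with u = A·e^(−ρ/b), the integral evaluates to A²·[π·b^3].
Substituting b = 1.33 gives A² = 0.1353, so A = 0.3678.

A ≈ 0.368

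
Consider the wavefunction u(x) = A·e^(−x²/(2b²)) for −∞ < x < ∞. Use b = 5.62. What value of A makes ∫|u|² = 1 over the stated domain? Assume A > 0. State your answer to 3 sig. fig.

We need A² ∫|f|² dx = 1, taking the integral from −∞ to ∞.
Differentiating ∫e^(−αx²) dx = √(π/α) under α to get the higher moments, the integral (without the A² prefactor) comes out to √(π)·b.
Setting this equal to 1 gives A² = 1/(√(π)·b).
With b = 5.62: A² = 0.1004 and A = 0.3168.

A ≈ 0.317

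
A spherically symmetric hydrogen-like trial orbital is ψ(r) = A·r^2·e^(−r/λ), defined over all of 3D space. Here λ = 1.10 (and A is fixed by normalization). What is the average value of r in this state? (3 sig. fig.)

By definition ⟨r⟩ = ∫ r |ψ(r)|² 4πr² dr.
With ∫₀^∞ r^7 e^(−αr) dr = 7!/α^8, the ratio of the moment integral to the normalization integral gives ⟨r⟩ = 7·λ/2.
With λ = 1.10, ⟨r⟩ = 3.850.

⟨r⟩ ≈ 3.85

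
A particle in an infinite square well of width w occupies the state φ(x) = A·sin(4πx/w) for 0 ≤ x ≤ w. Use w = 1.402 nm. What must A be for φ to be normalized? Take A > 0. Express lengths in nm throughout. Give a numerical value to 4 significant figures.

A ≈ 1.194 nm^(-1/2)

The normalization condition is ∫|φ|² dx = 1 from 0 to w.
∫|φ|² dx = A²·(w/2).
Hence A² = 1/[w/2].
Plugging in w = 1.402 yields A = 1.1944.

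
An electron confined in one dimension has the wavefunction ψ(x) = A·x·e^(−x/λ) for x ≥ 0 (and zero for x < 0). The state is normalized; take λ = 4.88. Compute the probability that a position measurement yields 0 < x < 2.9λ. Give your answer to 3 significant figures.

P ≈ 0.928

The probability is P = ∫ |ψ|² dx over [0, 2.9λ].
Since A² = 1/(λ^3/4), this is the region integral divided by the full normalization integral.
Let u = x/λ; then A² and the length scale cancel, so P = ∫_{0}^{2.9} u^2·e^(-2·u) du ÷ ∫_{0}^{∞} u^2·e^(-2·u) du.
An antiderivative of u^2·e^(-2·u) is -(2·u^2 + 2·u + 1)·e^(-2·u)/4; evaluating from 0 to 2.9 gives 1/4 - 1181·e^(-29/5)/200, while the full integral is 1/4.
The result is P = 0.9285.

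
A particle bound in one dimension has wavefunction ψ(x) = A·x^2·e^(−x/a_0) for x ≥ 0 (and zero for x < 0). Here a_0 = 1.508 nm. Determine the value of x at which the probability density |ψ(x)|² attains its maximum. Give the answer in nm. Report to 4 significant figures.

x ≈ 3.016 nm

Set d/dx [|ψ(x)|²] = 0 and solve for x > 0.
This gives x = 2·a_0.
With a_0 = 1.508, the most probable position is 3.0160 nm.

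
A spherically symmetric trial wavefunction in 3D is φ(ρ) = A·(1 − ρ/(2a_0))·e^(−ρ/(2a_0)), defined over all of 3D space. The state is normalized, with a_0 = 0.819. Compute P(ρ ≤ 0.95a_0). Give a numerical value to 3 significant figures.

With dV = 4πρ²dρ, the probability is ∫|φ|² dV over ρ ≤ 0.95a_0.
The full normalization integral is A²·[8·π·a_0^3] = 1, fixing A².
Let u = ρ/a_0; then A², 4π and the length scale all cancel, so P = ∫_{0}^{0.95} u^2·(1 - u/2)^2·e^(-u) du ÷ ∫_{0}^{∞} u^2·(1 - u/2)^2·e^(-u) du.
With ∫ u^2·(1 - u/2)^2·e^(-u) du = -(u^4/4 + u^2 + 2·u + 2)·e^(-u) + C, the region integral is ≈ 0.063925 and the full one is 2.
Taking the ratio yields P = 0.03196.

P ≈ 0.0320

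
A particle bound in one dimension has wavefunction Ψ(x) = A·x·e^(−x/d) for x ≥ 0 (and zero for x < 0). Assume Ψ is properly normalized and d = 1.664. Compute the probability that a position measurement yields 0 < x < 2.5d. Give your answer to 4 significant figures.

P = ∫_{0}^{2.5d} |Ψ(x)|² dx.
With A² fixed by ∫|Ψ|² = 1, i.e. A² = (d^3/4)^(−1), substitute and integrate.
Substituting u = x/d, A² and the length scale cancel in the ratio: P = ∫_{0}^{2.5} u^2·e^(-2·u) du / ∫_{0}^{∞} u^2·e^(-2·u) du.
With ∫ u^2·e^(-2·u) du = -(2·u^2 + 2·u + 1)·e^(-2·u)/4 + C, the region integral is 1/4 - 37·e^(-5)/8 and the full one is 1/4.
Taking the ratio, P = 0.87535.

P ≈ 0.8753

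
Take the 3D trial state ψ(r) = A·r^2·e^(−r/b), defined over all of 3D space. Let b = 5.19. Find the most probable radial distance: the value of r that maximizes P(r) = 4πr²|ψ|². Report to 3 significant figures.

Set d/dr [P(r) = 4πr²|ψ|²] = 0 and solve for r > 0.
This gives r = 3·b.
With b = 5.19, the most probable radial distance is 15.57.

r ≈ 15.6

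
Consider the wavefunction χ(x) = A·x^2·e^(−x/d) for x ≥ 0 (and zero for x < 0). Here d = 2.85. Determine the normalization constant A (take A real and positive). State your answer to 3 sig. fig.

A ≈ 0.0842

Normalization requires ∫|χ|² dx = 1, integrated from 0 to ∞.
Recall ∫₀^∞ x^m e^(−x/β) dx = m!·β^(m+1), carrying out the integral gives A² · 3·d^5/4.
Setting this equal to 1 gives A² = 1/(3·d^5/4).
Plugging in d = 2.85 yields A = 0.08421.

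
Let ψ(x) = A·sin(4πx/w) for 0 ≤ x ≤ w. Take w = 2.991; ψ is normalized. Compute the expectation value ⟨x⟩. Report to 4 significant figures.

⟨x⟩ ≈ 1.496

⟨x⟩ = ∫ x |ψ|² dx over the full domain.
With ∫₀^w sin²(nπx/w) dx = w/2, since the A² factors cancel between numerator and denominator, ⟨x⟩ = w/2.
Putting w = 2.991 gives 1.4955.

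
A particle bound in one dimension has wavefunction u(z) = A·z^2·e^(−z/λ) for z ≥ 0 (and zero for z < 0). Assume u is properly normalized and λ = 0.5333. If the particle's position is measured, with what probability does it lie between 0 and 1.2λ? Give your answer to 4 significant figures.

The probability is P = ∫ |u|² dz over [0, 1.2λ].
The normalization integral ∫|u|²dz over the whole domain equals 3·λ^5/4·A², and A² cancels in the ratio.
Substituting t = z/λ, A² and the length scale cancel in the ratio: P = ∫_{0}^{1.2} t^4·e^(-2·t) dt / ∫_{0}^{∞} t^4·e^(-2·t) dt.
An antiderivative of t^4·e^(-2·t) is -(t^4/2 + t^3 + 3·t^2/2 + 3·t/2 + 3/4)·e^(-2·t); evaluating from 0 to 1.2 gives ≈ 0.0719014, while the full integral is 3/4.
This works out to P = 0.095869.

P ≈ 0.09587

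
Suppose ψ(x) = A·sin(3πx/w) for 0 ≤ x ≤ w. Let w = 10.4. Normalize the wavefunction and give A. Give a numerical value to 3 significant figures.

A ≈ 0.439

We need A² ∫|f|² dx = 1, taking the integral from 0 to w.
With ∫₀^w sin²(nπx/w) dx = w/2, the integral (without the A² prefactor) comes out to w/2.
Hence A² = 1/[w/2].
Plugging in w = 10.4 yields A = 0.4385.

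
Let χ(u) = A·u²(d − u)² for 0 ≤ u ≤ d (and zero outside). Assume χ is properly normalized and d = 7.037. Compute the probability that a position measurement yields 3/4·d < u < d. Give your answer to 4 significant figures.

P ≈ 0.04893

P = ∫_{3/4·d}^{d} |χ(u)|² du.
Since A² = 1/(d^9/630), this is the region integral divided by the full normalization integral.
Let t = u/d; then A² and the length scale cancel, so P = ∫_{3/4}^{1} t^4·(1 - t)^4 dt ÷ ∫_{0}^{1} t^4·(1 - t)^4 dt.
Using ∫ t^4·(1 - t)^4 dt = t^5·(70·t^4 - 315·t^3 + 540·t^2 - 420·t + 126)/630, the numerator is ≈ 0.0000776624 and the denominator is 1/630.
Taking the ratio, P = 0.048927.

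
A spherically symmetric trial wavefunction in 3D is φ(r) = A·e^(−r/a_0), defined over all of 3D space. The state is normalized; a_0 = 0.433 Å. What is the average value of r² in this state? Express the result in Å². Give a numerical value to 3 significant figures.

⟨r^2⟩ ≈ 0.562 Å^2

The expectation value is the |φ|²-weighted average of r^2: ∫ r^2|φ|² 4πr² dr.
The ratio of the moment integral to the normalization integral gives ⟨r²⟩ = 3·a_0^2.
Putting a_0 = 0.433 gives 0.5625.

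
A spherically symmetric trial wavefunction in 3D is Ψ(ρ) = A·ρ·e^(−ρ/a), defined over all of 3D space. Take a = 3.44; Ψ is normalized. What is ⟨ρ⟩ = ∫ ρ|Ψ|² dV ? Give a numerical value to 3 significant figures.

The expectation value is the |Ψ|²-weighted average of ρ: ∫ ρ|Ψ|² 4πρ² dρ.
The ratio of the moment integral to the normalization integral gives ⟨ρ⟩ = 5·a/2.
With a = 3.44, ⟨ρ⟩ = 8.600.

⟨ρ⟩ ≈ 8.60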